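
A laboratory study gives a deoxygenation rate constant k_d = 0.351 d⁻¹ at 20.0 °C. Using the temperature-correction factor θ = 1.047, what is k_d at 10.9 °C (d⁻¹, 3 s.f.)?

k_d(T₂) = k_d(T₁) · θ^(T₂−T₁) = 0.351 × 1.047^(10.9−20.0)
= 0.351 × 1.047^-9.10 = 0.351 × 0.6584 = 0.2311 d⁻¹.

k_d ≈ 0.231 d⁻¹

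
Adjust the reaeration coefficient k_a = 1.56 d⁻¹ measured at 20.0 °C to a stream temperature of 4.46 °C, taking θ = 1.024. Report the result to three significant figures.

k_a ≈ 1.08 d⁻¹

k_a(T₂) = k_a(T₁) · θ^(T₂−T₁) = 1.56 × 1.024^(4.46−20.0)
= 1.56 × 1.024^-15.5 = 1.56 × 0.6917 = 1.079 d⁻¹.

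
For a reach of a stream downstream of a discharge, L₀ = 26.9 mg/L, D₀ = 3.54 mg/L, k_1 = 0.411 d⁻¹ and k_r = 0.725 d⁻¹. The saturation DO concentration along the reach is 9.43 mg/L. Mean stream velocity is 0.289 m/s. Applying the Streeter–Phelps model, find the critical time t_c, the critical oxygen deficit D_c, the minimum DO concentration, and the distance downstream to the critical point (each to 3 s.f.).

t_c = [1/(k_r−k_1)] ln[(k_r/k_1)(1 − D₀(k_r−k_1)/(k_1 L₀))]
= [1/(0.725−0.411)] ln[(0.725/0.411)(1 − 3.54×0.3140/(0.411×26.9))]
= (1/0.3140) ln[1.764 × 0.8995] = 3.185 × ln(1.587) = 3.185 × 0.4616 = 1.470 d.
L(t_c) = L₀ e^(−k_1 t_c) = 26.9 × 0.5465 = 14.70 mg/L, and at the critical point k_r D_c = k_1 L, so D_c = (0.411/0.725) × 14.70 = 8.334 mg/L.
Minimum DO = C_s − D_c = 9.43 − 8.334 = 1.096 mg/L.
x_c = v t_c = 0.289 m/s × 1.470 d × 86400 s/d = 36710 m ≈ 36.7 km.

t_c ≈ 1.47 d; D_c ≈ 8.33 mg/L; min DO ≈ 1.10 mg/L; x_c ≈ 36.7 km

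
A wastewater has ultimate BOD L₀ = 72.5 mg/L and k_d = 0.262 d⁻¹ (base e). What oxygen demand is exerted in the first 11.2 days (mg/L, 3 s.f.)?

y ≈ 68.6 mg/L

y_t = L₀(1 − e^(−k_d t)) = 72.5 × (1 − e^(−0.262×11.2))
= 72.5 × (1 − 0.05316) = 72.5 × 0.9468 = 68.65 mg/L.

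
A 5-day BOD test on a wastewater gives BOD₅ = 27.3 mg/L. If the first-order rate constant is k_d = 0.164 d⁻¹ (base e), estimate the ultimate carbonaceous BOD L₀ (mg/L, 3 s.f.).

BOD₅ = L₀(1 − e^(−5k_d)) ⇒ L₀ = BOD₅ / (1 − e^(−5×0.164))
= 27.3 / (1 − 0.4404) = 27.3 / 0.5596 = 48.79 mg/L.

L₀ ≈ 48.8 mg/L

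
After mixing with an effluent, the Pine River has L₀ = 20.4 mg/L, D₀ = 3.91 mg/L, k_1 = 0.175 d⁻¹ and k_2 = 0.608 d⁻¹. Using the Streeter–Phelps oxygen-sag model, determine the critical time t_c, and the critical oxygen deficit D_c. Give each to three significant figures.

t_c ≈ 1.39 d; D_c ≈ 4.60 mg/L

t_c = [1/(k_2−k_1)] ln[(k_2/k_1)(1 − D₀(k_2−k_1)/(k_1 L₀))]
= [1/(0.608−0.175)] ln[(0.608/0.175)(1 − 3.91×0.4330/(0.175×20.4))]
= (1/0.4330) ln[3.474 × 0.5258] = 2.309 × ln(1.827) = 2.309 × 0.6025 = 1.391 d.
D_c = (k_1/k_2) L₀ e^(−k_1 t_c) = (0.175/0.608) × 20.4 × e^(−0.175×1.391) = 0.2878 × 20.4 × 0.7839 = 4.603 mg/L.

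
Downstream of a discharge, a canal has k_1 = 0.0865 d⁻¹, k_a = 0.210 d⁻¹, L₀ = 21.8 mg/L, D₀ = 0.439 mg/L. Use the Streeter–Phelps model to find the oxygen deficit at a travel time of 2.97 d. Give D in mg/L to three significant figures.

k_1 L₀/(k_a−k_1) = 0.0865×21.8/(0.210−0.0865) = 1.886/0.1235 = 15.27 mg/L.
e^(−k_1 t) = e^(−0.0865×2.970) = 0.7734; e^(−k_a t) = e^(−0.210×2.970) = 0.5360.
D = 15.27 × (0.7734 − 0.5360) + 0.439 × 0.5360 = 3.626 + 0.2353 = 3.861 mg/L.

D ≈ 3.86 mg/L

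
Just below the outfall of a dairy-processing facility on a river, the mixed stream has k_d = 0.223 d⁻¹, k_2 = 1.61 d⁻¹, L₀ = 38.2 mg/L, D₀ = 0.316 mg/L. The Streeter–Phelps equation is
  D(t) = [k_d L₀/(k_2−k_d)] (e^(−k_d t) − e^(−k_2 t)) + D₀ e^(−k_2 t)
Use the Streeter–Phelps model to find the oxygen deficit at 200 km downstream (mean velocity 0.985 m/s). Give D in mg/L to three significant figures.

D ≈ 3.50 mg/L

Travel time t = x/v = 200 km / (0.985 m/s) = 200000 m / 0.985 m/s = 203000 s = 2.350 d.
k_d L₀/(k_2−k_d) = 0.223×38.2/(1.61−0.223) = 8.519/1.387 = 6.142 mg/L.
e^(−k_d t) = e^(−0.223×2.350) = 0.5921; e^(−k_2 t) = e^(−1.61×2.350) = 0.02274.
D = 6.142 × (0.5921 − 0.02274) + 0.316 × 0.02274 = 3.497 + 0.007186 = 3.504 mg/L.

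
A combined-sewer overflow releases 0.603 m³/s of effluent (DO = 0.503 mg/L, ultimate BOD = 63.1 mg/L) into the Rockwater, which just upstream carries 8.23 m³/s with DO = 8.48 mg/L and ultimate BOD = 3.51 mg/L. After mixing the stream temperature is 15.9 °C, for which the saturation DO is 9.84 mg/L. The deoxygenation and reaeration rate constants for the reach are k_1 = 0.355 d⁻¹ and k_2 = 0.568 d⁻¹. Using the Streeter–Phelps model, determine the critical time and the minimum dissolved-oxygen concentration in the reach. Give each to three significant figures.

Mixed DO = (8.23×8.48 + 0.603×0.503)/(8.23+0.603) = 70.09/8.833 = 7.935 mg/L.
Mixed L₀ = (8.23×3.51 + 0.603×63.1)/(8.833) = 66.94/8.833 = 7.578 mg/L.
Initial deficit D₀ = C_s − DO₀ = 9.84 − 7.935 = 1.905 mg/L.
t_c = (1/0.2130) ln[(0.568/0.355)(1 − 1.905×0.2130/(0.355×7.578))] = 4.695 × ln(1.359) = 1.439 d.
D_c = (0.355/0.568) × 7.578 × e^(−0.355×1.439) = 0.6250 × 7.578 × 0.5999 = 2.842 mg/L.
Minimum DO = 9.84 − 2.842 = 6.998 mg/L.

t_c ≈ 1.44 d; minimum DO ≈ 7.00 mg/L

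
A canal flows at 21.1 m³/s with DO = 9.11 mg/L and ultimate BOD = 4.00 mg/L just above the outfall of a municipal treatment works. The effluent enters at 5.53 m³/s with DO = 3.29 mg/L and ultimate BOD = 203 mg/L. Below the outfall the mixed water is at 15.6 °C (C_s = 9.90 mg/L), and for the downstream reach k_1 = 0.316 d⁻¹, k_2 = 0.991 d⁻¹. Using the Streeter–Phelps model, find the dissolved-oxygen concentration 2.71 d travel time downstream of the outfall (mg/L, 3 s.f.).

DO ≈ 2.20 mg/L

Mixed DO = (21.1×9.11 + 5.53×3.29)/(21.1+5.53) = 210.4/26.63 = 7.901 mg/L.
Mixed L₀ = (21.1×4.00 + 5.53×203)/(26.63) = 1207/26.63 = 45.32 mg/L.
Initial deficit D₀ = C_s − DO₀ = 9.90 − 7.901 = 1.999 mg/L.
D(2.71) = [0.316×45.32/(0.991−0.316)](e^(−0.316×2.71) − e^(−0.991×2.71)) + 1.999 e^(−0.991×2.71)
= 21.22 × (0.4247 − 0.06818) + 1.999 × 0.06818 = 7.701 mg/L.
DO = 9.90 − 7.701 = 2.199 mg/L.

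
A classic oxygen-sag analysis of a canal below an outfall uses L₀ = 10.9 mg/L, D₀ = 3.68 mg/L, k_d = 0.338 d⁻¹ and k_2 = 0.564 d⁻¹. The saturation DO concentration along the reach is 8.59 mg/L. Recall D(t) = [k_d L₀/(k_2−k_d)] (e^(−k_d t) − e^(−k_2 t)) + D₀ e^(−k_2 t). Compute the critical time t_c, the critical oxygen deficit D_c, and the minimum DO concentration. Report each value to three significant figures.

t_c ≈ 1.13 d; D_c ≈ 4.45 mg/L; min DO ≈ 4.14 mg/L

t_c = [1/(k_2−k_d)] ln[(k_2/k_d)(1 − D₀(k_2−k_d)/(k_d L₀))]
= [1/(0.564−0.338)] ln[(0.564/0.338)(1 − 3.68×0.2260/(0.338×10.9))]
= (1/0.2260) ln[1.669 × 0.7743] = 4.425 × ln(1.292) = 4.425 × 0.2562 = 1.133 d.
L(t_c) = L₀ e^(−k_d t_c) = 10.9 × 0.6817 = 7.431 mg/L, and at the critical point k_2 D_c = k_d L, so D_c = (0.338/0.564) × 7.431 = 4.453 mg/L.
Minimum DO = C_s − D_c = 8.59 − 4.453 = 4.137 mg/L.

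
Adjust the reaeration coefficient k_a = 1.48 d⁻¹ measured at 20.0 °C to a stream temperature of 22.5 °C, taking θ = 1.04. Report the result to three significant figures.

k_a ≈ 1.63 d⁻¹

k_a(T₂) = k_a(T₁) · θ^(T₂−T₁) = 1.48 × 1.04^(22.5−20.0)
= 1.48 × 1.04^2.50 = 1.48 × 1.103 = 1.632 d⁻¹.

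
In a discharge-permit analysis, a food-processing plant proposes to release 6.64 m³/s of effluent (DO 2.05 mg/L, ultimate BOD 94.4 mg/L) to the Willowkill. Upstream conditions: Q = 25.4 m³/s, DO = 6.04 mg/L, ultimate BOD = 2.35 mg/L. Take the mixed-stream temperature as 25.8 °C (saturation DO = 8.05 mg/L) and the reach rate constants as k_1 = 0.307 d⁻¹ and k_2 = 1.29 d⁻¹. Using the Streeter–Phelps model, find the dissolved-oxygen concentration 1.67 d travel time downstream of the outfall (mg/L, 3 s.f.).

DO ≈ 4.49 mg/L

Mixed DO = (25.4×6.04 + 6.64×2.05)/(25.4+6.64) = 167.0/32.04 = 5.213 mg/L.
Mixed L₀ = (25.4×2.35 + 6.64×94.4)/(32.04) = 686.5/32.04 = 21.43 mg/L.
Initial deficit D₀ = C_s − DO₀ = 8.05 − 5.213 = 2.837 mg/L.
D(1.67) = [0.307×21.43/(1.29−0.307)](e^(−0.307×1.67) − e^(−1.29×1.67)) + 2.837 e^(−1.29×1.67)
= 6.692 × (0.5989 − 0.1160) + 2.837 × 0.1160 = 3.560 mg/L.
DO = 8.05 − 3.560 = 4.490 mg/L.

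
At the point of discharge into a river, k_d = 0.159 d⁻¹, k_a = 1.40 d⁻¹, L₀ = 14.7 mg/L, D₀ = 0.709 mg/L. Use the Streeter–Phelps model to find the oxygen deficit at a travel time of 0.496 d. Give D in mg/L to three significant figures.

k_d L₀/(k_a−k_d) = 0.159×14.7/(1.40−0.159) = 2.337/1.241 = 1.883 mg/L.
e^(−k_d t) = e^(−0.159×0.4960) = 0.9242; e^(−k_a t) = e^(−1.40×0.4960) = 0.4994.
D = 1.883 × (0.9242 − 0.4994) + 0.709 × 0.4994 = 0.8001 + 0.3541 = 1.154 mg/L.

D ≈ 1.15 mg/L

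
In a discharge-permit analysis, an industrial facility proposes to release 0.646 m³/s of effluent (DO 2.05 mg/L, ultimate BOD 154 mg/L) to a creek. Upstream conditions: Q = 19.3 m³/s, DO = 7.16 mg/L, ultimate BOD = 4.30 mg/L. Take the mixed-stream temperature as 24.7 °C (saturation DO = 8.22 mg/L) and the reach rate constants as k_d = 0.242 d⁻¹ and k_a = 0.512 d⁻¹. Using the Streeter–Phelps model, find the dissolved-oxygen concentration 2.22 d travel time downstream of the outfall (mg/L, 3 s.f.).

Mixed DO = (19.3×7.16 + 0.646×2.05)/(19.3+0.646) = 139.5/19.95 = 6.995 mg/L.
Mixed L₀ = (19.3×4.30 + 0.646×154)/(19.95) = 182.5/19.95 = 9.148 mg/L.
Initial deficit D₀ = C_s − DO₀ = 8.22 − 6.995 = 1.225 mg/L.
D(2.22) = [0.242×9.148/(0.512−0.242)](e^(−0.242×2.22) − e^(−0.512×2.22)) + 1.225 e^(−0.512×2.22)
= 8.200 × (0.5844 − 0.3209) + 1.225 × 0.3209 = 2.554 mg/L.
DO = 8.22 − 2.554 = 5.666 mg/L.

DO ≈ 5.67 mg/L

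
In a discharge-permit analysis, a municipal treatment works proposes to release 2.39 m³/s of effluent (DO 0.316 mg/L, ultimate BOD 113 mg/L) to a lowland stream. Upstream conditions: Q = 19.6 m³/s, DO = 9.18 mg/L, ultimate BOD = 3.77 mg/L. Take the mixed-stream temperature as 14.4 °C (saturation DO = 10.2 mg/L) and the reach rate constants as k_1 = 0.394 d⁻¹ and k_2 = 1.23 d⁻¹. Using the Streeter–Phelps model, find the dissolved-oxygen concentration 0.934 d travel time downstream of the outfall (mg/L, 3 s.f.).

Mixed DO = (19.6×9.18 + 2.39×0.316)/(19.6+2.39) = 180.7/21.99 = 8.217 mg/L.
Mixed L₀ = (19.6×3.77 + 2.39×113)/(21.99) = 344.0/21.99 = 15.64 mg/L.
Initial deficit D₀ = C_s − DO₀ = 10.2 − 8.217 = 1.983 mg/L.
D(0.934) = [0.394×15.64/(1.23−0.394)](e^(−0.394×0.934) − e^(−1.23×0.934)) + 1.983 e^(−1.23×0.934)
= 7.372 × (0.6921 − 0.3170) + 1.983 × 0.3170 = 3.394 mg/L.
DO = 10.2 − 3.394 = 6.806 mg/L.

DO ≈ 6.81 mg/L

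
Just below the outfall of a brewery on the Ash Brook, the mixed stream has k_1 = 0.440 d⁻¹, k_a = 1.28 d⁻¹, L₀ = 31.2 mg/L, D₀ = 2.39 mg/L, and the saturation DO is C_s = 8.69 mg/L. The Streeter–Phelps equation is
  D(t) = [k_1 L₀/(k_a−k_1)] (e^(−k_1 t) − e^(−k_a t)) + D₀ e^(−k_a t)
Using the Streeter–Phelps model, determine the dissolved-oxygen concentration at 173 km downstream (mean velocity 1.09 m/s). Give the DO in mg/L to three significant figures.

Travel time t = x/v = 173 km / (1.09 m/s) = 173000 m / 1.09 m/s = 158700 s = 1.837 d.
k_1 L₀/(k_a−k_1) = 0.440×31.2/(1.28−0.440) = 13.73/0.8400 = 16.34 mg/L.
e^(−k_1 t) = e^(−0.440×1.837) = 0.4456; e^(−k_a t) = e^(−1.28×1.837) = 0.09524.
D = 16.34 × (0.4456 − 0.09524) + 2.39 × 0.09524 = 5.726 + 0.2276 = 5.954 mg/L.
DO = C_s − D = 8.69 − 5.954 = 2.736 mg/L.

DO ≈ 2.74 mg/L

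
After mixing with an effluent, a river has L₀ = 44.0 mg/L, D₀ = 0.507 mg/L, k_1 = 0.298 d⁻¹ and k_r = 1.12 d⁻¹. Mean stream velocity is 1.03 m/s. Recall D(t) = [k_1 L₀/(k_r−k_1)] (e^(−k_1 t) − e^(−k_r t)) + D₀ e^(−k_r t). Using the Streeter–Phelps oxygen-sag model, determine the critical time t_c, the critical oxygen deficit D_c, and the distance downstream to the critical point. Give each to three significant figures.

At the critical point dD/dt = 0, so k_1 L₀ e^(−k_1 t) = k_r D. Substituting D(t) from the Streeter–Phelps equation and solving for t gives
t_c = ln[(k_r/k_1)(1 − D₀(k_r−k_1)/(k_1 L₀))] / (k_r−k_1).
Here k_r−k_1 = 0.8220 d⁻¹ and 1 − D₀(k_r−k_1)/(k_1 L₀) = 1 − 0.507×0.8220/(0.298×44.0) = 0.9682, so
t_c = ln(3.758 × 0.9682) / 0.8220 = 1.292 / 0.8220 = 1.571 d.
D_c = (k_1/k_r) L₀ e^(−k_1 t_c) = (0.298/1.12) × 44.0 × e^(−0.298×1.571) = 0.2661 × 44.0 × 0.6261 = 7.330 mg/L.
x_c = v t_c = 1.03 m/s × 1.571 d × 86400 s/d = 139800 m ≈ 140 km.

t_c ≈ 1.57 d; D_c ≈ 7.33 mg/L; x_c ≈ 140 km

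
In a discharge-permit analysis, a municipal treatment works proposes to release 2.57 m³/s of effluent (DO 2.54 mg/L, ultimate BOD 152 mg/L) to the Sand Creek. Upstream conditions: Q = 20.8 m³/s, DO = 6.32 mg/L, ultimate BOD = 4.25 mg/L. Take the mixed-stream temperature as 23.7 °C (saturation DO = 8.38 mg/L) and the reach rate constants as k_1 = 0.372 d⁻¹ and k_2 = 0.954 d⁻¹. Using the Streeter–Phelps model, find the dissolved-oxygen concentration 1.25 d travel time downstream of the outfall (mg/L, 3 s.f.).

Mixed DO = (20.8×6.32 + 2.57×2.54)/(20.8+2.57) = 138.0/23.37 = 5.904 mg/L.
Mixed L₀ = (20.8×4.25 + 2.57×152)/(23.37) = 479.0/23.37 = 20.50 mg/L.
Initial deficit D₀ = C_s − DO₀ = 8.38 − 5.904 = 2.476 mg/L.
D(1.25) = [0.372×20.50/(0.954−0.372)](e^(−0.372×1.25) − e^(−0.954×1.25)) + 2.476 e^(−0.954×1.25)
= 13.10 × (0.6281 − 0.3035) + 2.476 × 0.3035 = 5.005 mg/L.
DO = 8.38 − 5.005 = 3.375 mg/L.

DO ≈ 3.37 mg/L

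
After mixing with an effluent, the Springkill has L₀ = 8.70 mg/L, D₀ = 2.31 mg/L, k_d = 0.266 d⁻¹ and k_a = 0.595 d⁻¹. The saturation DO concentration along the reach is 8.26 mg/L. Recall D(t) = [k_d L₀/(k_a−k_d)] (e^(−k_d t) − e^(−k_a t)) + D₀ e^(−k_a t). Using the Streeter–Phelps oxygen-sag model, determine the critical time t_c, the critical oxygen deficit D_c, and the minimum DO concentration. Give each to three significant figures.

With k_a/k_d = 2.237 and 1 − D₀(k_a−k_d)/(k_d L₀) = 0.6716,
t_c = ln(2.237 × 0.6716) / (0.595 − 0.266) = ln(1.502) / 0.3290 = 0.4070/0.3290 = 1.237 d.
D_c = (k_d/k_a) L₀ e^(−k_d t_c) = (0.266/0.595) × 8.70 × e^(−0.266×1.237) = 0.4471 × 8.70 × 0.7196 = 2.799 mg/L.
Minimum DO = C_s − D_c = 8.26 − 2.799 = 5.461 mg/L.

t_c ≈ 1.24 d; D_c ≈ 2.80 mg/L; min DO ≈ 5.46 mg/L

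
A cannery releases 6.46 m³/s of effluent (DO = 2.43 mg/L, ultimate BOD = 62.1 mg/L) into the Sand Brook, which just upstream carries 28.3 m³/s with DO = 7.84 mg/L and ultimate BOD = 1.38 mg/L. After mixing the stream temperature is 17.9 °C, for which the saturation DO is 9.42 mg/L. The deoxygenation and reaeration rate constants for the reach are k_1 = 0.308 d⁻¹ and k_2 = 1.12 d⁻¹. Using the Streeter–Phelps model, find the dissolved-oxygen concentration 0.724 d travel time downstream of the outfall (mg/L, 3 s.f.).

Mixed DO = (28.3×7.84 + 6.46×2.43)/(28.3+6.46) = 237.6/34.76 = 6.835 mg/L.
Mixed L₀ = (28.3×1.38 + 6.46×62.1)/(34.76) = 440.2/34.76 = 12.66 mg/L.
Initial deficit D₀ = C_s − DO₀ = 9.42 − 6.835 = 2.585 mg/L.
D(0.724) = [0.308×12.66/(1.12−0.308)](e^(−0.308×0.724) − e^(−1.12×0.724)) + 2.585 e^(−1.12×0.724)
= 4.804 × (0.8001 − 0.4445) + 2.585 × 0.4445 = 2.858 mg/L.
DO = 9.42 − 2.858 = 6.562 mg/L.

DO ≈ 6.56 mg/L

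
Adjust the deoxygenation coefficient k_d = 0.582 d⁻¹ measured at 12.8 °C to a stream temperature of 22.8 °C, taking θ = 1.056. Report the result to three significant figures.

k_d(T₂) = k_d(T₁) · θ^(T₂−T₁) = 0.582 × 1.056^(22.8−12.8)
= 0.582 × 1.056^10.0 = 0.582 × 1.724 = 1.004 d⁻¹.

k_d ≈ 1.00 d⁻¹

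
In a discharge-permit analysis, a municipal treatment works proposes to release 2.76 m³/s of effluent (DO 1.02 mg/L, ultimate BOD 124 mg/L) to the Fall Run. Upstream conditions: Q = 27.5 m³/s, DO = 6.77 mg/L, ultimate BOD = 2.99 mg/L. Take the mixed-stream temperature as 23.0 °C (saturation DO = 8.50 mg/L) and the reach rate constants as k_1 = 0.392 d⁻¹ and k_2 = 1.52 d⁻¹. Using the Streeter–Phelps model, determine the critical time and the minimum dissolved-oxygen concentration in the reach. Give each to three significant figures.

t_c ≈ 0.651 d; minimum DO ≈ 5.70 mg/L

Mixed DO = (27.5×6.77 + 2.76×1.02)/(27.5+2.76) = 189.0/30.26 = 6.246 mg/L.
Mixed L₀ = (27.5×2.99 + 2.76×124)/(30.26) = 424.5/30.26 = 14.03 mg/L.
Initial deficit D₀ = C_s − DO₀ = 8.50 − 6.246 = 2.254 mg/L.
t_c = (1/1.128) ln[(1.52/0.392)(1 − 2.254×1.128/(0.392×14.03))] = 0.8865 × ln(2.084) = 0.6511 d.
D_c = (0.392/1.52) × 14.03 × e^(−0.392×0.6511) = 0.2579 × 14.03 × 0.7747 = 2.803 mg/L.
Minimum DO = 8.50 − 2.803 = 5.697 mg/L.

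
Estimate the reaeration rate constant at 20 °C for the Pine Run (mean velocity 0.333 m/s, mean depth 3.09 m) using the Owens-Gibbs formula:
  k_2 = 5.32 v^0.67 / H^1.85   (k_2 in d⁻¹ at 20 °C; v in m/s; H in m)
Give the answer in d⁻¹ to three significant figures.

k_2 ≈ 0.316 d⁻¹

k_2 = 5.32 × 0.333^0.67 / 3.09^1.85 = 5.32 × 0.4787 / 8.062 = 0.3159 d⁻¹.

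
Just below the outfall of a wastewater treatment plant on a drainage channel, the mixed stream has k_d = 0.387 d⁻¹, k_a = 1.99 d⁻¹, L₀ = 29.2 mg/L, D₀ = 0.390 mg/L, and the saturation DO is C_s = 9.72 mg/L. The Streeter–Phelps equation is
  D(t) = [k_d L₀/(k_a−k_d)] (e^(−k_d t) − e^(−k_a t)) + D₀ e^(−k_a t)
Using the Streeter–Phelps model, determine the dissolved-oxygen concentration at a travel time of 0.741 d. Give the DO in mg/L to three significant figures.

k_d L₀/(k_a−k_d) = 0.387×29.2/(1.99−0.387) = 11.30/1.603 = 7.050 mg/L.
e^(−k_d t) = e^(−0.387×0.7410) = 0.7507; e^(−k_a t) = e^(−1.99×0.7410) = 0.2289.
D = 7.050 × (0.7507 − 0.2289) + 0.390 × 0.2289 = 3.679 + 0.08926 = 3.768 mg/L.
DO = C_s − D = 9.72 − 3.768 = 5.952 mg/L.

DO ≈ 5.95 mg/L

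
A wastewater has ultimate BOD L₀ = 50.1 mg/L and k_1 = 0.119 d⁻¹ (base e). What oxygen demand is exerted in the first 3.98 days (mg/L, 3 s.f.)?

y_t = L₀(1 − e^(−k_1 t)) = 50.1 × (1 − e^(−0.119×3.98))
= 50.1 × (1 − 0.6227) = 50.1 × 0.3773 = 18.90 mg/L.

y ≈ 18.9 mg/L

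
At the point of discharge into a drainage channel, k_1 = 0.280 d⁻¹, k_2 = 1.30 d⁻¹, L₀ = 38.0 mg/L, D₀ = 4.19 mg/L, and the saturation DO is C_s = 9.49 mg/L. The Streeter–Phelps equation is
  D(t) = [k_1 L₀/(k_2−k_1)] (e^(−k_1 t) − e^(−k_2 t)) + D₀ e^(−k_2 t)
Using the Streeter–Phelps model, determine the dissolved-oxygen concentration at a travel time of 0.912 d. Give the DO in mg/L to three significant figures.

k_1 L₀/(k_2−k_1) = 0.280×38.0/(1.30−0.280) = 10.64/1.020 = 10.43 mg/L.
e^(−k_1 t) = e^(−0.280×0.9120) = 0.7746; e^(−k_2 t) = e^(−1.30×0.9120) = 0.3056.
D = 10.43 × (0.7746 − 0.3056) + 4.19 × 0.3056 = 4.893 + 1.280 = 6.173 mg/L.
DO = C_s − D = 9.49 − 6.173 = 3.317 mg/L.

DO ≈ 3.32 mg/L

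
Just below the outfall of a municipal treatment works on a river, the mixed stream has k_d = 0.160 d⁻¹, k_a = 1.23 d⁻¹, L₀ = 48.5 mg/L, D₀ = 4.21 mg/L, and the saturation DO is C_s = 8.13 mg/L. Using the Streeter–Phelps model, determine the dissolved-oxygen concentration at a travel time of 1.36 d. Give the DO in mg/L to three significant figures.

k_d L₀/(k_a−k_d) = 0.160×48.5/(1.23−0.160) = 7.760/1.070 = 7.252 mg/L.
e^(−k_d t) = e^(−0.160×1.360) = 0.8044; e^(−k_a t) = e^(−1.23×1.360) = 0.1877.
D = 7.252 × (0.8044 − 0.1877) + 4.21 × 0.1877 = 4.473 + 0.7903 = 5.263 mg/L.
DO = C_s − D = 8.13 − 5.263 = 2.867 mg/L.

DO ≈ 2.87 mg/L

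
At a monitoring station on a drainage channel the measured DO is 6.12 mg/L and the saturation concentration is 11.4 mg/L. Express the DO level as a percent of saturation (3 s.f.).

53.7 % saturation

% saturation = C/C_s × 100 = 6.12/11.4 × 100 = 53.7 %.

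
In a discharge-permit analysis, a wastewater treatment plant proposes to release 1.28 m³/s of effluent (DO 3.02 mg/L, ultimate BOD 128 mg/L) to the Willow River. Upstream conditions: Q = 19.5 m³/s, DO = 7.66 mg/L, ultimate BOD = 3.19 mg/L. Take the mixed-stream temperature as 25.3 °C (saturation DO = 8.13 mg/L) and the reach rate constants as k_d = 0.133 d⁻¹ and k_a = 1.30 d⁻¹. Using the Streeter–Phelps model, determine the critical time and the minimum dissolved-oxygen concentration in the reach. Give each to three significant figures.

t_c ≈ 1.15 d; minimum DO ≈ 7.17 mg/L

Mixed DO = (19.5×7.66 + 1.28×3.02)/(19.5+1.28) = 153.2/20.78 = 7.374 mg/L.
Mixed L₀ = (19.5×3.19 + 1.28×128)/(20.78) = 226.0/20.78 = 10.88 mg/L.
Initial deficit D₀ = C_s − DO₀ = 8.13 − 7.374 = 0.7558 mg/L.
t_c = (1/1.167) ln[(1.30/0.133)(1 − 0.7558×1.167/(0.133×10.88))] = 0.8569 × ln(3.815) = 1.147 d.
D_c = (0.133/1.30) × 10.88 × e^(−0.133×1.147) = 0.1023 × 10.88 × 0.8585 = 0.9554 mg/L.
Minimum DO = 8.13 − 0.9554 = 7.175 mg/L.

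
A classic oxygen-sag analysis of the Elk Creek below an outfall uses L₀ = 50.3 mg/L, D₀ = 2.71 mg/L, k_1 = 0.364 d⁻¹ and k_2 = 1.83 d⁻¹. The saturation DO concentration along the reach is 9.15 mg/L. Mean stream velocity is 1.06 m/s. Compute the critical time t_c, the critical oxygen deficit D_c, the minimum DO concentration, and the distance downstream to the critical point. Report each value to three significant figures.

With k_2/k_1 = 5.027 and 1 − D₀(k_2−k_1)/(k_1 L₀) = 0.7830,
t_c = ln(5.027 × 0.7830) / (1.83 − 0.364) = ln(3.937) / 1.466 = 1.370/1.466 = 0.9347 d.
L(t_c) = L₀ e^(−k_1 t_c) = 50.3 × 0.7116 = 35.79 mg/L, and at the critical point k_2 D_c = k_1 L, so D_c = (0.364/1.83) × 35.79 = 7.120 mg/L.
Minimum DO = C_s − D_c = 9.15 − 7.120 = 2.030 mg/L.
x_c = v t_c = 1.06 m/s × 0.9347 d × 86400 s/d = 85610 m ≈ 85.6 km.

t_c ≈ 0.935 d; D_c ≈ 7.12 mg/L; min DO ≈ 2.03 mg/L; x_c ≈ 85.6 km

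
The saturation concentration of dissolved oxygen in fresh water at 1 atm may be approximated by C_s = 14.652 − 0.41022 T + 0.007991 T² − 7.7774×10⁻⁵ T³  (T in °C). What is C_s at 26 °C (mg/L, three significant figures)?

C_s ≈ 8.02 mg/L

C_s = 14.652 − 0.41022×26 + 0.007991×26² − 7.7774×10⁻⁵×26³ = 8.021 mg/L.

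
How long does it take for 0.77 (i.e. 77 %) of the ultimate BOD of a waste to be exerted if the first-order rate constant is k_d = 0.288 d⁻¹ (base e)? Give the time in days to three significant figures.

y/L₀ = 1 − e^(−k_d t) = 0.77 ⇒ e^(−k_d t) = 0.230
t = −ln(0.230) / 0.288 = 1.470 / 0.288 = 5.103 d.

t ≈ 5.10 d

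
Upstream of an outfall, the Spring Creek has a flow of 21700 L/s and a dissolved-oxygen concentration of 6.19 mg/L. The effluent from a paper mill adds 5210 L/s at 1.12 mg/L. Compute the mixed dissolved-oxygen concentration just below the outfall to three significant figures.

Flow-weighted mixing: C = (Q_r C_r + Q_w C_w)/(Q_r + Q_w)
= (21700×6.19 + 5210×1.12)/(21700 + 5210) = 140200/26910 = 5.208 mg/L.

5.21 mg/L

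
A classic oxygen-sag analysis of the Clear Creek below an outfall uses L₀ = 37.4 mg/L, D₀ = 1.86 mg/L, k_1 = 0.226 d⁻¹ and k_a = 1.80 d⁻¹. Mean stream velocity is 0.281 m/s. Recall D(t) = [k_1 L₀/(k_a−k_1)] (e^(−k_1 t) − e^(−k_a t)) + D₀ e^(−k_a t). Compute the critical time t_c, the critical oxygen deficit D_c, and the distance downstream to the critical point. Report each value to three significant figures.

With k_a/k_1 = 7.965 and 1 − D₀(k_a−k_1)/(k_1 L₀) = 0.6536,
t_c = ln(7.965 × 0.6536) / (1.80 − 0.226) = ln(5.206) / 1.574 = 1.650/1.574 = 1.048 d.
D_c = (k_1/k_a) L₀ e^(−k_1 t_c) = (0.226/1.80) × 37.4 × e^(−0.226×1.048) = 0.1256 × 37.4 × 0.7891 = 3.705 mg/L.
x_c = v t_c = 0.281 m/s × 1.048 d × 86400 s/d = 25450 m ≈ 25.4 km.

t_c ≈ 1.05 d; D_c ≈ 3.71 mg/L; x_c ≈ 25.4 km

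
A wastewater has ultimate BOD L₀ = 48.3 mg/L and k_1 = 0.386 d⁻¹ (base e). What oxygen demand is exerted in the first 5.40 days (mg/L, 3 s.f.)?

y ≈ 42.3 mg/L

y_t = L₀(1 − e^(−k_1 t)) = 48.3 × (1 − e^(−0.386×5.40))
= 48.3 × (1 − 0.1244) = 48.3 × 0.8756 = 42.29 mg/L.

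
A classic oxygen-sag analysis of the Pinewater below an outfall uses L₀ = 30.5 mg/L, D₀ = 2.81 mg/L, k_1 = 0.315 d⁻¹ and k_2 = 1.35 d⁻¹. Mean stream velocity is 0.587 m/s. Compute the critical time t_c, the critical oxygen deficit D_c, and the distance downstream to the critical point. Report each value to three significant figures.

t_c ≈ 1.06 d; D_c ≈ 5.10 mg/L; x_c ≈ 53.6 km

With k_2/k_1 = 4.286 and 1 − D₀(k_2−k_1)/(k_1 L₀) = 0.6973,
t_c = ln(4.286 × 0.6973) / (1.35 − 0.315) = ln(2.988) / 1.035 = 1.095/1.035 = 1.058 d.
D_c = (k_1/k_2) L₀ e^(−k_1 t_c) = (0.315/1.35) × 30.5 × e^(−0.315×1.058) = 0.2333 × 30.5 × 0.7166 = 5.100 mg/L.
x_c = v t_c = 0.587 m/s × 1.058 d × 86400 s/d = 53640 m ≈ 53.6 km.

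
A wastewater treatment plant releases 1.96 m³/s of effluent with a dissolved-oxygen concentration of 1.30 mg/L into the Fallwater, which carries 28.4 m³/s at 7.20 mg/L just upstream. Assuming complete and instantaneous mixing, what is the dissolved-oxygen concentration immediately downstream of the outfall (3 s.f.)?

6.82 mg/L

Flow-weighted mixing: C = (Q_r C_r + Q_w C_w)/(Q_r + Q_w)
= (28.4×7.20 + 1.96×1.30)/(28.4 + 1.96) = 207.0/30.36 = 6.819 mg/L.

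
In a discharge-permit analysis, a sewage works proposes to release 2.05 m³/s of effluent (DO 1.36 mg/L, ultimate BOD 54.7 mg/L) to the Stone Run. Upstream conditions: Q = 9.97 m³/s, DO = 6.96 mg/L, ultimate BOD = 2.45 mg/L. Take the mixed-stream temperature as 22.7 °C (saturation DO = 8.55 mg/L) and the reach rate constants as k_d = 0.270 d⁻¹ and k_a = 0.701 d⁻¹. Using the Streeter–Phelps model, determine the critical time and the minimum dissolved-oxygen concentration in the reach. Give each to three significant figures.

Mixed DO = (9.97×6.96 + 2.05×1.36)/(9.97+2.05) = 72.18/12.02 = 6.005 mg/L.
Mixed L₀ = (9.97×2.45 + 2.05×54.7)/(12.02) = 136.6/12.02 = 11.36 mg/L.
Initial deficit D₀ = C_s − DO₀ = 8.55 − 6.005 = 2.545 mg/L.
t_c = (1/0.4310) ln[(0.701/0.270)(1 − 2.545×0.4310/(0.270×11.36))] = 2.320 × ln(1.668) = 1.187 d.
D_c = (0.270/0.701) × 11.36 × e^(−0.270×1.187) = 0.3852 × 11.36 × 0.7258 = 3.176 mg/L.
Minimum DO = 8.55 − 3.176 = 5.374 mg/L.

t_c ≈ 1.19 d; minimum DO ≈ 5.37 mg/L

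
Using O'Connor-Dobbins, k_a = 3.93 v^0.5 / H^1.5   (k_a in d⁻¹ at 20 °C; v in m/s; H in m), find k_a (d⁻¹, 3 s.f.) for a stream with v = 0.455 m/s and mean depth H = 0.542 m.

k_a = 3.93 × 0.455^0.5 / 0.542^1.5 = 3.93 × 0.6745 / 0.3990 = 6.644 d⁻¹.

k_a ≈ 6.64 d⁻¹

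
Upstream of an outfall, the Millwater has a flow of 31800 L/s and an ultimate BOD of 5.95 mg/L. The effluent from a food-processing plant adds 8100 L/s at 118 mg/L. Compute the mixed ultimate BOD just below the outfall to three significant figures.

Flow-weighted mixing: C = (Q_r C_r + Q_w C_w)/(Q_r + Q_w)
= (31800×5.95 + 8100×118)/(31800 + 8100) = 1.145×10^6/39900 = 28.70 mg/L.

28.7 mg/L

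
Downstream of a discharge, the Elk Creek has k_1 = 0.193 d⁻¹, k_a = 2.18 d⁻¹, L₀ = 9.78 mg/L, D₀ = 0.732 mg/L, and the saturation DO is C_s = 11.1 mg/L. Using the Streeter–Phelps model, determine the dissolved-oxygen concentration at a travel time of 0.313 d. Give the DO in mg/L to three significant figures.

DO ≈ 10.3 mg/L

k_1 L₀/(k_a−k_1) = 0.193×9.78/(2.18−0.193) = 1.888/1.987 = 0.9499 mg/L.
e^(−k_1 t) = e^(−0.193×0.3130) = 0.9414; e^(−k_a t) = e^(−2.18×0.3130) = 0.5054.
D = 0.9499 × (0.9414 − 0.5054) + 0.732 × 0.5054 = 0.4141 + 0.3700 = 0.7841 mg/L.
DO = C_s − D = 11.1 − 0.7841 = 10.32 mg/L.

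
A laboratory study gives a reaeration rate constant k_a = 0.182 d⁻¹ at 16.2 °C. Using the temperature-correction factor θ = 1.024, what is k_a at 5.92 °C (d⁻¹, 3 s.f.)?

k_a(T₂) = k_a(T₁) · θ^(T₂−T₁) = 0.182 × 1.024^(5.92−16.2)
= 0.182 × 1.024^-10.3 = 0.182 × 0.7836 = 0.1426 d⁻¹.

k_a ≈ 0.143 d⁻¹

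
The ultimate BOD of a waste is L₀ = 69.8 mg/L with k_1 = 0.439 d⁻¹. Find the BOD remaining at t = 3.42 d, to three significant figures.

L ≈ 15.6 mg/L

L_t = L₀ e^(−k_1 t) = 69.8 × e^(−0.439×3.42) = 69.8 × 0.2228 = 15.55 mg/L.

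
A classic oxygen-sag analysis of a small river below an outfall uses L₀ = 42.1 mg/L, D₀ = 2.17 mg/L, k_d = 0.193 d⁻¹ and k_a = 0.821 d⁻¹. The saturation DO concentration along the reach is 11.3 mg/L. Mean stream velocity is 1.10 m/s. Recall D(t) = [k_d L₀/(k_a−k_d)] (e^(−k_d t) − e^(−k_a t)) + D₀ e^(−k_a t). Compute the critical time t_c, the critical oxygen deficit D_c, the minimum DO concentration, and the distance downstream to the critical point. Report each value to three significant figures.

t_c = [1/(k_a−k_d)] ln[(k_a/k_d)(1 − D₀(k_a−k_d)/(k_d L₀))]
= [1/(0.821−0.193)] ln[(0.821/0.193)(1 − 2.17×0.6280/(0.193×42.1))]
= (1/0.6280) ln[4.254 × 0.8323] = 1.592 × ln(3.540) = 1.592 × 1.264 = 2.013 d.
D_c = (k_d/k_a) L₀ e^(−k_d t_c) = (0.193/0.821) × 42.1 × e^(−0.193×2.013) = 0.2351 × 42.1 × 0.6780 = 6.711 mg/L.
Minimum DO = C_s − D_c = 11.3 − 6.711 = 4.589 mg/L.
x_c = v t_c = 1.10 m/s × 2.013 d × 86400 s/d = 191300 m ≈ 191 km.

t_c ≈ 2.01 d; D_c ≈ 6.71 mg/L; min DO ≈ 4.59 mg/L; x_c ≈ 191 km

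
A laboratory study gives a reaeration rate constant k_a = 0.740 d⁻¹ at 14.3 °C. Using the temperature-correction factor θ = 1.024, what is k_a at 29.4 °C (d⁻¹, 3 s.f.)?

k_a(T₂) = k_a(T₁) · θ^(T₂−T₁) = 0.740 × 1.024^(29.4−14.3)
= 0.740 × 1.024^15.1 = 0.740 × 1.431 = 1.059 d⁻¹.

k_a ≈ 1.06 d⁻¹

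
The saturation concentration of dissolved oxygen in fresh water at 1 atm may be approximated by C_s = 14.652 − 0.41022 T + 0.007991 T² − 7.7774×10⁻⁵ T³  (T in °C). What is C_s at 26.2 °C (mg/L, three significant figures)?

C_s = 14.652 − 0.41022×26.2 + 0.007991×26.2² − 7.7774×10⁻⁵×26.2³ = 7.991 mg/L.

C_s ≈ 7.99 mg/L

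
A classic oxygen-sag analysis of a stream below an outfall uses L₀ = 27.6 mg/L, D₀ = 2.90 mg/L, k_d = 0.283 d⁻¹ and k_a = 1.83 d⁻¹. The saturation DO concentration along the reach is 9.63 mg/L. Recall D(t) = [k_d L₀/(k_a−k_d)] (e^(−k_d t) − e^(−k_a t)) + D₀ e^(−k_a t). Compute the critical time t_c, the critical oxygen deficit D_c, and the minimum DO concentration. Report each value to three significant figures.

At the critical point dD/dt = 0, so k_d L₀ e^(−k_d t) = k_a D. Substituting D(t) from the Streeter–Phelps equation and solving for t gives
t_c = ln[(k_a/k_d)(1 − D₀(k_a−k_d)/(k_d L₀))] / (k_a−k_d).
Here k_a−k_d = 1.547 d⁻¹ and 1 − D₀(k_a−k_d)/(k_d L₀) = 1 − 2.90×1.547/(0.283×27.6) = 0.4256, so
t_c = ln(6.466 × 0.4256) / 1.547 = 1.012 / 1.547 = 0.6545 d.
L(t_c) = L₀ e^(−k_d t_c) = 27.6 × 0.8309 = 22.93 mg/L, and at the critical point k_a D_c = k_d L, so D_c = (0.283/1.83) × 22.93 = 3.547 mg/L.
Minimum DO = C_s − D_c = 9.63 − 3.547 = 6.083 mg/L.

t_c ≈ 0.654 d; D_c ≈ 3.55 mg/L; min DO ≈ 6.08 mg/L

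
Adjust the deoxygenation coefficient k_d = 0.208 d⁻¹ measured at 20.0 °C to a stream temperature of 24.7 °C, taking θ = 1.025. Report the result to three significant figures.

k_d(T₂) = k_d(T₁) · θ^(T₂−T₁) = 0.208 × 1.025^(24.7−20.0)
= 0.208 × 1.025^4.70 = 0.208 × 1.123 = 0.2336 d⁻¹.

k_d ≈ 0.234 d⁻¹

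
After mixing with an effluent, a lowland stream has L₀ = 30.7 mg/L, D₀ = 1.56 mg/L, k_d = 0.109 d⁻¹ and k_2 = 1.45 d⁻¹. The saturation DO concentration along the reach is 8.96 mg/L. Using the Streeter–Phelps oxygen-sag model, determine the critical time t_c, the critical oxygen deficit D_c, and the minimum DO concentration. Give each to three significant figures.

t_c ≈ 1.20 d; D_c ≈ 2.03 mg/L; min DO ≈ 6.93 mg/L

t_c = [1/(k_2−k_d)] ln[(k_2/k_d)(1 − D₀(k_2−k_d)/(k_d L₀))]
= [1/(1.45−0.109)] ln[(1.45/0.109)(1 − 1.56×1.341/(0.109×30.7))]
= (1/1.341) ln[13.30 × 0.3748] = 0.7457 × ln(4.986) = 0.7457 × 1.607 = 1.198 d.
D_c = (k_d/k_2) L₀ e^(−k_d t_c) = (0.109/1.45) × 30.7 × e^(−0.109×1.198) = 0.07517 × 30.7 × 0.8776 = 2.025 mg/L.
Minimum DO = C_s − D_c = 8.96 − 2.025 = 6.935 mg/L.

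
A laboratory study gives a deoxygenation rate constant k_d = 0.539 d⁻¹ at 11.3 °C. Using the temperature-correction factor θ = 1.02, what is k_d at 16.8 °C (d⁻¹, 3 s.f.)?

k_d(T₂) = k_d(T₁) · θ^(T₂−T₁) = 0.539 × 1.02^(16.8−11.3)
= 0.539 × 1.02^5.50 = 0.539 × 1.115 = 0.6010 d⁻¹.

k_d ≈ 0.601 d⁻¹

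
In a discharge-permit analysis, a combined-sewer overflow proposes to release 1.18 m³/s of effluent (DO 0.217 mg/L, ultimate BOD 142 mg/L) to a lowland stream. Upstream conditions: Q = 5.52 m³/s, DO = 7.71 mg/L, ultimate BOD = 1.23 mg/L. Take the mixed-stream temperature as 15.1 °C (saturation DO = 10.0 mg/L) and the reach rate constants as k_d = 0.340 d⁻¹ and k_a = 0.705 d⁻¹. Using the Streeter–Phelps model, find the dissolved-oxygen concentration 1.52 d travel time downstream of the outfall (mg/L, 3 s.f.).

DO ≈ 2.61 mg/L

Mixed DO = (5.52×7.71 + 1.18×0.217)/(5.52+1.18) = 42.82/6.700 = 6.390 mg/L.
Mixed L₀ = (5.52×1.23 + 1.18×142)/(6.700) = 174.3/6.700 = 26.02 mg/L.
Initial deficit D₀ = C_s − DO₀ = 10.0 − 6.390 = 3.610 mg/L.
D(1.52) = [0.340×26.02/(0.705−0.340)](e^(−0.340×1.52) − e^(−0.705×1.52)) + 3.610 e^(−0.705×1.52)
= 24.24 × (0.5964 − 0.3425) + 3.610 × 0.3425 = 7.392 mg/L.
DO = 10.0 − 7.392 = 2.608 mg/L.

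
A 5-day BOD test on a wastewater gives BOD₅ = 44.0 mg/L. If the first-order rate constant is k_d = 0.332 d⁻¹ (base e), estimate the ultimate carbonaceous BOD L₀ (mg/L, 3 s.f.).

L₀ ≈ 54.3 mg/L

BOD₅ = L₀(1 − e^(−5k_d)) ⇒ L₀ = BOD₅ / (1 − e^(−5×0.332))
= 44.0 / (1 − 0.1901) = 44.0 / 0.8099 = 54.33 mg/L.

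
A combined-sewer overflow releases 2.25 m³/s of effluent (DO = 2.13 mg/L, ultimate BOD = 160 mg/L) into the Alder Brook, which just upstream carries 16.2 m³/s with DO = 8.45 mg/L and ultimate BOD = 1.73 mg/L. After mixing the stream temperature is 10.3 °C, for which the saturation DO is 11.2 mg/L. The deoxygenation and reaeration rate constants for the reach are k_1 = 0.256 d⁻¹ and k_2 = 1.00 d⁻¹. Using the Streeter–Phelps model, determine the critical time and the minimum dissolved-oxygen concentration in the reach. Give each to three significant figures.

t_c ≈ 0.936 d; minimum DO ≈ 6.96 mg/L

Mixed DO = (16.2×8.45 + 2.25×2.13)/(16.2+2.25) = 141.7/18.45 = 7.679 mg/L.
Mixed L₀ = (16.2×1.73 + 2.25×160)/(18.45) = 388.0/18.45 = 21.03 mg/L.
Initial deficit D₀ = C_s − DO₀ = 11.2 − 7.679 = 3.521 mg/L.
t_c = (1/0.7440) ln[(1.00/0.256)(1 − 3.521×0.7440/(0.256×21.03))] = 1.344 × ln(2.006) = 0.9355 d.
D_c = (0.256/1.00) × 21.03 × e^(−0.256×0.9355) = 0.2560 × 21.03 × 0.7870 = 4.237 mg/L.
Minimum DO = 11.2 − 4.237 = 6.963 mg/L.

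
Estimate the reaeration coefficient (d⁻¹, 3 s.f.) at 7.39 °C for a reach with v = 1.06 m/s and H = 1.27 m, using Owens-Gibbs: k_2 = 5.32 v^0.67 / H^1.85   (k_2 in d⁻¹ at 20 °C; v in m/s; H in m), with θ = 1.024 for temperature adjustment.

k_2 ≈ 2.64 d⁻¹

k_2(20) = 5.32 × 1.06^0.67 / 1.27^1.85 = 5.32 × 1.040 / 1.556 = 3.555 d⁻¹.
k_2(7.39) = 3.555 × 1.024^(7.39−20) = 3.555 × 0.7415 = 2.636 d⁻¹.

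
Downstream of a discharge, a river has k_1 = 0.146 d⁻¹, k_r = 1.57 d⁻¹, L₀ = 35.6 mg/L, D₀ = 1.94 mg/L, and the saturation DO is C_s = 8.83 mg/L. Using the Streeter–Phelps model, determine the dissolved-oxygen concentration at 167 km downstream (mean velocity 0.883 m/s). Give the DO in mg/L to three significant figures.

Travel time t = x/v = 167 km / (0.883 m/s) = 167000 m / 0.883 m/s = 189100 s = 2.189 d.
k_1 L₀/(k_r−k_1) = 0.146×35.6/(1.57−0.146) = 5.198/1.424 = 3.650 mg/L.
e^(−k_1 t) = e^(−0.146×2.189) = 0.7264; e^(−k_r t) = e^(−1.57×2.189) = 0.03217.
D = 3.650 × (0.7264 − 0.03217) + 1.94 × 0.03217 = 2.534 + 0.06241 = 2.597 mg/L.
DO = C_s − D = 8.83 − 2.597 = 6.233 mg/L.

DO ≈ 6.23 mg/L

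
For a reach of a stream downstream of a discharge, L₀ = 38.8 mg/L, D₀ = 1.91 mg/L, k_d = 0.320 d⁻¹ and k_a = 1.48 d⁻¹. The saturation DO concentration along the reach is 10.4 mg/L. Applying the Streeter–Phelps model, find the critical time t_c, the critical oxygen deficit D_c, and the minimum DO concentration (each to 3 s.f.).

t_c ≈ 1.15 d; D_c ≈ 5.80 mg/L; min DO ≈ 4.60 mg/L

At the critical point dD/dt = 0, so k_d L₀ e^(−k_d t) = k_a D. Substituting D(t) from the Streeter–Phelps equation and solving for t gives
t_c = ln[(k_a/k_d)(1 − D₀(k_a−k_d)/(k_d L₀))] / (k_a−k_d).
Here k_a−k_d = 1.160 d⁻¹ and 1 − D₀(k_a−k_d)/(k_d L₀) = 1 − 1.91×1.160/(0.320×38.8) = 0.8216, so
t_c = ln(4.625 × 0.8216) / 1.160 = 1.335 / 1.160 = 1.151 d.
D_c = (k_d/k_a) L₀ e^(−k_d t_c) = (0.320/1.48) × 38.8 × e^(−0.320×1.151) = 0.2162 × 38.8 × 0.6919 = 5.805 mg/L.
Minimum DO = C_s − D_c = 10.4 − 5.805 = 4.595 mg/L.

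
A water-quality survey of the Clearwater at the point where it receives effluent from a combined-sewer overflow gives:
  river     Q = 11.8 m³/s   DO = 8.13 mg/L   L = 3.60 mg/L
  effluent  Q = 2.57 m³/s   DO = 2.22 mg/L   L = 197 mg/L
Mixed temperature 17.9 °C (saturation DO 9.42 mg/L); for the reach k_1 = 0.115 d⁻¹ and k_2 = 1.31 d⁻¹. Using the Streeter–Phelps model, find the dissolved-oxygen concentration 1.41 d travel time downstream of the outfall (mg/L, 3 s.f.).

Mixed DO = (11.8×8.13 + 2.57×2.22)/(11.8+2.57) = 101.6/14.37 = 7.073 mg/L.
Mixed L₀ = (11.8×3.60 + 2.57×197)/(14.37) = 548.8/14.37 = 38.19 mg/L.
Initial deficit D₀ = C_s − DO₀ = 9.42 − 7.073 = 2.347 mg/L.
D(1.41) = [0.115×38.19/(1.31−0.115)](e^(−0.115×1.41) − e^(−1.31×1.41)) + 2.347 e^(−1.31×1.41)
= 3.675 × (0.8503 − 0.1577) + 2.347 × 0.1577 = 2.916 mg/L.
DO = 9.42 − 2.916 = 6.504 mg/L.

DO ≈ 6.50 mg/L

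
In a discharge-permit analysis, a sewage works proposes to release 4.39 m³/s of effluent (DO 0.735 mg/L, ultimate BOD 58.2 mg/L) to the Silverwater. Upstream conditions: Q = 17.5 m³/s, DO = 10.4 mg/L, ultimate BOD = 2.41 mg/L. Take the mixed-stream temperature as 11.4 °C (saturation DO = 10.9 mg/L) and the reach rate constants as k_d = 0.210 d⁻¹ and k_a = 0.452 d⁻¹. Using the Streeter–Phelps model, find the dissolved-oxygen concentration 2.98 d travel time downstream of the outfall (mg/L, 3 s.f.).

Mixed DO = (17.5×10.4 + 4.39×0.735)/(17.5+4.39) = 185.2/21.89 = 8.462 mg/L.
Mixed L₀ = (17.5×2.41 + 4.39×58.2)/(21.89) = 297.7/21.89 = 13.60 mg/L.
Initial deficit D₀ = C_s − DO₀ = 10.9 − 8.462 = 2.438 mg/L.
D(2.98) = [0.210×13.60/(0.452−0.210)](e^(−0.210×2.98) − e^(−0.452×2.98)) + 2.438 e^(−0.452×2.98)
= 11.80 × (0.5348 − 0.2600) + 2.438 × 0.2600 = 3.877 mg/L.
DO = 10.9 − 3.877 = 7.023 mg/L.

DO ≈ 7.02 mg/L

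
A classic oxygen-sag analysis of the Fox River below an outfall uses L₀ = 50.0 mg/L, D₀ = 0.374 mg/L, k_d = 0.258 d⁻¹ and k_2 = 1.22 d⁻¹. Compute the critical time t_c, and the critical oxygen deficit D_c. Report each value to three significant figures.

t_c ≈ 1.59 d; D_c ≈ 7.02 mg/L

t_c = [1/(k_2−k_d)] ln[(k_2/k_d)(1 − D₀(k_2−k_d)/(k_d L₀))]
= [1/(1.22−0.258)] ln[(1.22/0.258)(1 − 0.374×0.9620/(0.258×50.0))]
= (1/0.9620) ln[4.729 × 0.9721] = 1.040 × ln(4.597) = 1.040 × 1.525 = 1.586 d.
L(t_c) = L₀ e^(−k_d t_c) = 50.0 × 0.6643 = 33.21 mg/L, and at the critical point k_2 D_c = k_d L, so D_c = (0.258/1.22) × 33.21 = 7.024 mg/L.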